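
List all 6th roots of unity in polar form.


The 6th roots of unity are cis(360k/6°) for k=0..5
Angle step = 360/6 = 60°
Primitive root: cis(60°)
Primitive root = 0.5000 + 0.8660i

6 roots at angles: 0°, 60°, 120°, 180°, 240°, 300°


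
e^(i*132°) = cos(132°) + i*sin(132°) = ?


cos(132°) = -0.6691
sin(132°) = 0.7431

e^(i*132°) = -0.6691 + 0.7431i


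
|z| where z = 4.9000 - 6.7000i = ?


|z| = sqrt(4.9^2 + (-6.7)^2) = sqrt(24.01 + 44.89) = sqrt(68.9) = 8.3006

|z| = 8.3006


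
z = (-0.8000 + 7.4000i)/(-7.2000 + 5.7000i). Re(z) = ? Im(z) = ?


Multiply by conjugate: (-0.8000 + 7.4000i)(-7.2000 - 5.7000i) / ((-7.2)^2 + 5.7^2)
Numerator real = -0.8*(-7.2) + 7.4*5.7 = 47.94
Numerator imag = 7.4*(-7.2) - (-0.8)*5.7 = -48.72
Denominator = 84.33
Re(z) = 47.94/84.33 = 0.5685
Im(z) = -48.72/84.33 = -0.5777

Re(z) = 0.5685, Im(z) = -0.5777


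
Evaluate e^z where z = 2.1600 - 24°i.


e^2.1600 = 8.6711
cos(-24°) = 0.91355
sin(-24°) = -0.40674
Real = 8.6711*0.91355 = 7.9215
Imag = 8.6711*(-0.40674) = -3.5269

7.9215 - 3.5269i


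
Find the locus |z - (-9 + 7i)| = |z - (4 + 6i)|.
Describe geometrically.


Equal distances means the locus is the perpendicular bisector of z1 and z2.
Midpoint = ((-9+4)/2, (7+6)/2) = (-2.5000, 6.5000)

Perpendicular bisector through (-2.5000, 6.5000)


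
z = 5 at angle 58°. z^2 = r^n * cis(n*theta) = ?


r^2 = 5^2 = 25
n*theta = 2*58° = 116° = 116° (mod 360)
a = 25*cos(116°) = -10.9593
b = 25*sin(116°) = 22.4699

25 cis(116°) = -10.9593 + 22.4699i


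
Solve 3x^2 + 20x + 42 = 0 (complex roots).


disc = 20^2 - 4*3*42 = 400 - 504 = -104
sqrt(|disc|) = sqrt(104) = 10.1980
Real part = -20/(2*3) = -3.3333
Imag part = 10.1980/(2*3) = 1.6997

-3.3333 ± 1.6997i


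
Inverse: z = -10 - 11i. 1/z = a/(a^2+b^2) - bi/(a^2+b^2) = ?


|z|^2 = 100+121 = 221
1/z = (-10 + 11i)/221

1/z = -0.0452 + 0.0498i


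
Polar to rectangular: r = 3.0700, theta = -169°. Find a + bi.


a = 3.0700*cos(-169°) = 3.0700*(-0.98163) = -3.0136
b = 3.0700*sin(-169°) = 3.0700*(-0.1908) = -0.5858

-3.0136 - 0.5858i


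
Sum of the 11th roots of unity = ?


The sum of all 11th roots of unity is 0.
Geometric series: (1 - w^11)/(1 - w) = (1-1)/(1-w) = 0 since w^11 = 1, w ≠ 1.
Alternatively: coefficient of z^10 in z^11 - 1 is 0.

0


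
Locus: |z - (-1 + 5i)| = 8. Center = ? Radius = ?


|z - z0| = r is a circle with center z0 and radius r.
Center = (-1, 5), radius = 8

Circle with center (-1, 5) and radius 8


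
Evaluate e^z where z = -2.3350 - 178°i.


e^-2.3350 = 0.09681
cos(-178°) = -0.9994
sin(-178°) = -0.0349
Real = 0.09681*(-0.9994) = -0.0968
Imag = 0.09681*(-0.0349) = -0.0034

-0.0968 - 0.0034i


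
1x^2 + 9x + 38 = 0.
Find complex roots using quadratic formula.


disc = 9^2 - 4*1*38 = 81 - 152 = -71
sqrt(|disc|) = sqrt(71) = 8.4261
Real part = -9/(2*1) = -4.5000
Imag part = 8.4261/(2*1) = 4.2131

-4.5000 ± 4.2131i


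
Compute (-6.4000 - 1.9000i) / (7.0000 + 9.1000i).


Conjugate of z2 = 7.0000 - 9.1000i
Numerator: (-6.4000 - 1.9000i)(7.0000 - 9.1000i) = -62.0900 + 44.9400i
Denominator: 7^2 + 9.1^2 = 131.81
Result = (-62.0900 + 44.9400i)/131.81

-0.4711 + 0.3409i


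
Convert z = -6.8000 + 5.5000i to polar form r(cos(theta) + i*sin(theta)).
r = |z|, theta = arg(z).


r = sqrt(46.24+30.25) = sqrt(76.49) = 8.7459
theta = atan2(5.5, -6.8) = 141.0333 degrees

r = 8.7459, theta = 141.0333 degrees


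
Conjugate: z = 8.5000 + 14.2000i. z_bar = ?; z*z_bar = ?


z_bar = 8.5000 - 14.2000i
z*z_bar = 8.5^2 + 14.2^2 = 72.25 + 201.64 = 273.89

z_bar = 8.5000 - 14.2000i, z*z_bar = 273.89


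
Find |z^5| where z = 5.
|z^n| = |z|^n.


|z| = sqrt(25+0) = sqrt(25) = 5
|z^5| = |z|^5 = 5^5 = 3125

|z^5| = 3125


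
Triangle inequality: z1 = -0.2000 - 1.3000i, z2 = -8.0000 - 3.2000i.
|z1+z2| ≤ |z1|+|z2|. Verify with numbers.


|z1| = sqrt((-0.2)^2 + (-1.3)^2) = sqrt(1.73) = 1.3153
|z2| = sqrt((-8)^2 + (-3.2)^2) = sqrt(74.24) = 8.6163
z1+z2 = -8.2000 - 4.5000i
|z1+z2| = sqrt(87.49) = 9.3536
|z1|+|z2| = 1.3153 + 8.6163 = 9.9316

|z1+z2| = 9.3536 ≤ |z1|+|z2| = 9.9316 (verified)


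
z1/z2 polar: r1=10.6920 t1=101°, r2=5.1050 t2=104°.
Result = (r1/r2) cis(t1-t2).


r = 10.6920 / 5.1050 = 2.0944
theta = 101° - 104° = -3° = 357° (mod 360)

2.0944 cis(357°)


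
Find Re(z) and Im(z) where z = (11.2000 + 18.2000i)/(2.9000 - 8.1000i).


Multiply by conjugate: (11.2000 + 18.2000i)(2.9000 + 8.1000i) / (2.9^2 + (-8.1)^2)
Numerator real = 11.2*2.9 + 18.2*(-8.1) = -114.94
Numerator imag = 18.2*2.9 - 11.2*(-8.1) = 143.5
Denominator = 74.02
Re(z) = -114.94/74.02 = -1.5528
Im(z) = 143.5/74.02 = 1.9387

Re(z) = -1.5528, Im(z) = 1.9387


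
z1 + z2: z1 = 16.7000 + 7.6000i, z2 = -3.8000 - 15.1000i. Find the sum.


Real: 16.7 - 3.8 = 12.9
Imag: 7.6 - 15.1 = -7.5

12.9000 - 7.5000i


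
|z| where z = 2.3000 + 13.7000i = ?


|z| = sqrt(2.3^2 + 13.7^2) = sqrt(5.29 + 187.69) = sqrt(192.98) = 13.8917

|z| = 13.8917


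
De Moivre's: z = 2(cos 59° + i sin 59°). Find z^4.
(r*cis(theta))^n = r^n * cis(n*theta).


r^4 = 2^4 = 16
n*theta = 4*59° = 236° = 236° (mod 360)
a = 16*cos(236°) = -8.9471
b = 16*sin(236°) = -13.2646

16 cis(236°) = -8.9471 - 13.2646i


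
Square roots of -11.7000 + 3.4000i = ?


|z| = sqrt(136.89+11.56) = 12.1840
sqrt((|z|+a)/2) = sqrt((12.1840+(-11.7))/2) = sqrt(0.2420) = 0.4919
sqrt((|z|-a)/2) = sqrt((12.1840-(-11.7))/2) = sqrt(11.9420) = 3.4557

±(0.4919 + 3.4557i) i.e. 0.4919 + 3.4557i and -0.4919 - 3.4557i


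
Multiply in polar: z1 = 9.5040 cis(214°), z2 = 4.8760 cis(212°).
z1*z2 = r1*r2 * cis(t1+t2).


r = 9.5040 * 4.8760 = 46.3415
theta = 214° + 212° = 426° = 66° (mod 360)

46.3415 cis(66°)


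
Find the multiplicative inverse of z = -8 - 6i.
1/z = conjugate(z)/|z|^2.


|z|^2 = 64+36 = 100
1/z = (-8 + 6i)/100

1/z = -0.0800 + 0.0600i


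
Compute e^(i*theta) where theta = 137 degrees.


cos(137°) = -0.7314
sin(137°) = 0.6820

e^(i*137°) = -0.7314 + 0.6820i


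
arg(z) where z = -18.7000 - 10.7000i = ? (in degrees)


Re = -18.7, Im = -10.7
arg = atan2(-10.7, -18.7) = -150.2221 degrees

arg(z) = -150.2221 degrees


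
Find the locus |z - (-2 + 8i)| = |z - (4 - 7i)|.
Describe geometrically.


Equal distances means the locus is the perpendicular bisector of z1 and z2.
Midpoint = ((-2+4)/2, (8+(-7))/2) = (1.0000, 0.5000)

Perpendicular bisector through (1.0000, 0.5000)


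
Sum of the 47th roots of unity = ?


The sum of all 47th roots of unity is 0.
Geometric series: (1 - w^47)/(1 - w) = (1-1)/(1-w) = 0 since w^47 = 1, w ≠ 1.
Alternatively: coefficient of z^46 in z^47 - 1 is 0.

0


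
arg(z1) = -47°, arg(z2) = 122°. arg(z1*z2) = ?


arg(z1*z2) = -47° + 122° = 75°
Normalized to (-180°, 180°]: 75°

75°


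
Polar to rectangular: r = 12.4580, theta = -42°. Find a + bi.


a = 12.4580*cos(-42°) = 12.4580*0.743145 = 9.2581
b = 12.4580*sin(-42°) = 12.4580*(-0.66913) = -8.3360

9.2581 - 8.3360i


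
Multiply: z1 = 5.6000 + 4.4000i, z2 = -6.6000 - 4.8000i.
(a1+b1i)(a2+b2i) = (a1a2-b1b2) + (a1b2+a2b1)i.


Real = 5.6*(-6.6) - 4.4*(-4.8) = -36.96 - (-21.12) = -15.84
Imag = 5.6*(-4.8) - (6.6)*4.4 = -26.88 - (29.04) = -55.92

-15.8400 - 55.9200i


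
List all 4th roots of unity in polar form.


The 4th roots of unity are cis(360k/4°) for k=0..3
Angle step = 360/4 = 90°
Primitive root: cis(90°)
Primitive root = 0 + 1.0000i

4 roots at angles: 0°, 90°, 180°, 270°


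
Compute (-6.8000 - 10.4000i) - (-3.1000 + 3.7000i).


Real: -6.8 + 3.1 = -3.7
Imag: -10.4 - 3.7 = -14.1

-3.7000 - 14.1000i


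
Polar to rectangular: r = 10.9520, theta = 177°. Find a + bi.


a = 10.9520*cos(177°) = 10.9520*(-0.99863) = -10.9370
b = 10.9520*sin(177°) = 10.9520*0.05234 = 0.5732

-10.9370 + 0.5732i


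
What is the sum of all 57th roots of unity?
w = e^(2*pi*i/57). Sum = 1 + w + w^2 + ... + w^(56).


The sum of all 57th roots of unity is 0.
Geometric series: (1 - w^57)/(1 - w) = (1-1)/(1-w) = 0 since w^57 = 1, w ≠ 1.
Alternatively: coefficient of z^56 in z^57 - 1 is 0.

0


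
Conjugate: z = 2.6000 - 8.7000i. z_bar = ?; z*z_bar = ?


z_bar = 2.6000 + 8.7000i
z*z_bar = 2.6^2 + (-8.7)^2 = 6.76 + 75.69 = 82.45

z_bar = 2.6000 + 8.7000i, z*z_bar = 82.45


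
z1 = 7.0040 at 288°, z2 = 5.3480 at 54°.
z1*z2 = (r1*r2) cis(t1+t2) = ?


r = 7.0040 * 5.3480 = 37.4574
theta = 288° + 54° = 342° = 342° (mod 360)

37.4574 cis(342°)


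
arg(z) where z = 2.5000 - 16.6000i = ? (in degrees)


Re = 2.5, Im = -16.6
arg = atan2(-16.6, 2.5) = -81.4355 degrees

arg(z) = -81.4355 degrees


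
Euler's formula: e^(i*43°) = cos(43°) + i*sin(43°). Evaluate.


cos(43°) = 0.7314
sin(43°) = 0.6820

e^(i*43°) = 0.7314 + 0.6820i


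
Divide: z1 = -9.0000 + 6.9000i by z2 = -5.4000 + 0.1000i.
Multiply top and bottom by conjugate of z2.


Conjugate of z2 = -5.4000 - 0.1000i
Numerator: (-9.0000 + 6.9000i)(-5.4000 - 0.1000i) = 49.2900 - 36.3600i
Denominator: (-5.4)^2 + 0.1^2 = 29.17
Result = (49.2900 - 36.3600i)/29.17

1.6897 - 1.2465i


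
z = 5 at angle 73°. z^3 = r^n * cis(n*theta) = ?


r^3 = 5^3 = 125
n*theta = 3*73° = 219° = 219° (mod 360)
a = 125*cos(219°) = -97.1432
b = 125*sin(219°) = -78.6650

125 cis(219°) = -97.1432 - 78.6650i


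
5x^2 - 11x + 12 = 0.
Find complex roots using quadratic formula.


disc = (-11)^2 - 4*5*12 = 121 - 240 = -119
sqrt(|disc|) = sqrt(119) = 10.9087
Real part = 11/(2*5) = 1.1000
Imag part = 10.9087/(2*5) = 1.0909

1.1000 ± 1.0909i


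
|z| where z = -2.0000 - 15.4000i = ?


|z| = sqrt((-2)^2 + (-15.4)^2) = sqrt(4 + 237.16) = sqrt(241.16) = 15.5293

|z| = 15.5293


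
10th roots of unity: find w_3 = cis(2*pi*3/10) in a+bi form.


Angle = 360*3/10 = 108°
a = cos(108°) = -0.3090
b = sin(108°) = 0.9511

-0.3090 + 0.9511i


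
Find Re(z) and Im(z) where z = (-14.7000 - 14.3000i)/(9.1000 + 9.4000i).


Multiply by conjugate: (-14.7000 - 14.3000i)(9.1000 - 9.4000i) / (9.1^2 + 9.4^2)
Numerator real = -14.7*9.1 - (14.3)*9.4 = -268.19
Numerator imag = -14.3*9.1 - (-14.7)*9.4 = 8.05
Denominator = 171.17
Re(z) = -268.19/171.17 = -1.5668
Im(z) = 8.05/171.17 = 0.0470

Re(z) = -1.5668, Im(z) = 0.0470


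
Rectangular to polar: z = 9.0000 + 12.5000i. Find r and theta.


r = sqrt(81+156.25) = sqrt(237.25) = 15.4029
theta = atan2(12.5, 9) = 54.2461 degrees

r = 15.4029, theta = 54.2461 degrees


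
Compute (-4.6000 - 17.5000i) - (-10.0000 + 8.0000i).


Real: -4.6 + 10 = 5.4
Imag: -17.5 - 8 = -25.5

5.4000 - 25.5000i


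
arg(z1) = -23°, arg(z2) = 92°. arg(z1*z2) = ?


arg(z1*z2) = -23° + 92° = 69°
Normalized to (-180°, 180°]: 69°

69°


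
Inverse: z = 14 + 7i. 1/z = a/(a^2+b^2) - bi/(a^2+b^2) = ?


|z|^2 = 196+49 = 245
1/z = (14 - 7i)/245

1/z = 0.0571 - 0.0286i


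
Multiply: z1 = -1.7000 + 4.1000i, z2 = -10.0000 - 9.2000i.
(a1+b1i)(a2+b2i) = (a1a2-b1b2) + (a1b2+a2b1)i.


Real = -1.7*(-10) - 4.1*(-9.2) = 17 - (-37.72) = 54.72
Imag = -1.7*(-9.2) - (10)*4.1 = 15.64 - (41) = -25.36

54.7200 - 25.3600i


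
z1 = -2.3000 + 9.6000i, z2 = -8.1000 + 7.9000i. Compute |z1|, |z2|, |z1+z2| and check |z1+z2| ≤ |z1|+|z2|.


|z1| = sqrt((-2.3)^2 + 9.6^2) = sqrt(97.45) = 9.8717
|z2| = sqrt((-8.1)^2 + 7.9^2) = sqrt(128.02) = 11.3146
z1+z2 = -10.4000 + 17.5000i
|z1+z2| = sqrt(414.41) = 20.3571
|z1|+|z2| = 9.8717 + 11.3146 = 21.1863

|z1+z2| = 20.3571 ≤ |z1|+|z2| = 21.1863 (verified)


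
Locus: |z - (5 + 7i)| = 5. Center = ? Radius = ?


|z - z0| = r is a circle with center z0 and radius r.
Center = (5, 7), radius = 5

Circle with center (5, 7) and radius 5


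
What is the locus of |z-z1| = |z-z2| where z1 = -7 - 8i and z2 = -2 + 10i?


Equal distances means the locus is the perpendicular bisector of z1 and z2.
Midpoint = ((-7+(-2))/2, (-8+10)/2) = (-4.5000, 1.0000)

Perpendicular bisector through (-4.5000, 1.0000)


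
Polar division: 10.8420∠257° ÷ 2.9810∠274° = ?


r = 10.8420 / 2.9810 = 3.6370
theta = 257° - 274° = -17° = 343° (mod 360)

3.6370 cis(343°)


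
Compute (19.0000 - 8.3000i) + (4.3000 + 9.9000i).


Real: 19 + 4.3 = 23.3
Imag: -8.3 + 9.9 = 1.6

23.3000 + 1.6000i


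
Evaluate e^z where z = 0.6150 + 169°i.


e^0.6150 = 1.8497
cos(169°) = -0.9816
sin(169°) = 0.1908
Real = 1.8497*(-0.9816) = -1.8157
Imag = 1.8497*0.1908 = 0.3529

-1.8157 + 0.3529i


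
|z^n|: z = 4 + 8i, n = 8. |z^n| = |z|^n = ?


|z| = sqrt(16+64) = sqrt(80) = 8.9443
|z^8| = |z|^8 = (sqrt(80))^8 = 80^4 = 40960000

|z^8| = 40960000


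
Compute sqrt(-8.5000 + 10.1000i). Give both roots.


|z| = sqrt(72.25+102.01) = 13.2008
sqrt((|z|+a)/2) = sqrt((13.2008+(-8.5))/2) = sqrt(2.3504) = 1.5331
sqrt((|z|-a)/2) = sqrt((13.2008-(-8.5))/2) = sqrt(10.8504) = 3.2940

±(1.5331 + 3.2940i) i.e. 1.5331 + 3.2940i and -1.5331 - 3.2940i


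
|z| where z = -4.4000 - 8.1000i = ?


|z| = sqrt((-4.4)^2 + (-8.1)^2) = sqrt(19.36 + 65.61) = sqrt(84.97) = 9.2179

|z| = 9.2179


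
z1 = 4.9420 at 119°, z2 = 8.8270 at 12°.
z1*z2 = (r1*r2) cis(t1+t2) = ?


r = 4.9420 * 8.8270 = 43.6230
theta = 119° + 12° = 131° = 131° (mod 360)

43.6230 cis(131°)


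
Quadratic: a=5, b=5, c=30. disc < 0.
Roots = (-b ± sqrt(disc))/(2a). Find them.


disc = 5^2 - 4*5*30 = 25 - 600 = -575
sqrt(|disc|) = sqrt(575) = 23.9792
Real part = -5/(2*5) = -0.5000
Imag part = 23.9792/(2*5) = 2.3979

-0.5000 ± 2.3979i


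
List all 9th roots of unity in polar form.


The 9th roots of unity are cis(360k/9°) for k=0..8
Angle step = 360/9 = 40°
Primitive root: cis(40°)
Primitive root = 0.7660 + 0.6428i

9 roots at angles: 0°, 40°, 80°, 120°, 160°, 200°, 240°, 280°, 320°


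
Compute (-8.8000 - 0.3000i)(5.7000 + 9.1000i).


Real = -8.8*5.7 - (-0.3)*9.1 = -50.16 - (-2.73) = -47.43
Imag = -8.8*9.1 + 5.7*(-0.3) = -80.08 - (1.71) = -81.79

-47.4300 - 81.7900i


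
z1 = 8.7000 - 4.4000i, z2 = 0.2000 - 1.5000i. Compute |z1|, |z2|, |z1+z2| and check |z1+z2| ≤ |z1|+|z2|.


|z1| = sqrt(8.7^2 + (-4.4)^2) = sqrt(95.05) = 9.7494
|z2| = sqrt(0.2^2 + (-1.5)^2) = sqrt(2.29) = 1.5133
z1+z2 = 8.9000 - 5.9000i
|z1+z2| = sqrt(114.02) = 10.6780
|z1|+|z2| = 9.7494 + 1.5133 = 11.2627

|z1+z2| = 10.6780 ≤ |z1|+|z2| = 11.2627 (verified)


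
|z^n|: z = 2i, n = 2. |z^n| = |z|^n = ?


|z| = sqrt(0+4) = sqrt(4) = 2
|z^2| = |z|^2 = 2^2 = 4

|z^2| = 4


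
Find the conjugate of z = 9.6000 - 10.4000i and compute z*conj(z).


z_bar = 9.6000 + 10.4000i
z*z_bar = 9.6^2 + (-10.4)^2 = 92.16 + 108.16 = 200.32

z_bar = 9.6000 + 10.4000i, z*z_bar = 200.32


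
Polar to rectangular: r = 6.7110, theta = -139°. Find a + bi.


a = 6.7110*cos(-139°) = 6.7110*(-0.75471) = -5.0649
b = 6.7110*sin(-139°) = 6.7110*(-0.65606) = -4.4028

-5.0649 - 4.4028i


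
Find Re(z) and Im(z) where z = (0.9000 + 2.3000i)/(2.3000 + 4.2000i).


Multiply by conjugate: (0.9000 + 2.3000i)(2.3000 - 4.2000i) / (2.3^2 + 4.2^2)
Numerator real = 0.9*2.3 + 2.3*4.2 = 11.73
Numerator imag = 2.3*2.3 - 0.9*4.2 = 1.51
Denominator = 22.93
Re(z) = 11.73/22.93 = 0.5116
Im(z) = 1.51/22.93 = 0.0659

Re(z) = 0.5116, Im(z) = 0.0659


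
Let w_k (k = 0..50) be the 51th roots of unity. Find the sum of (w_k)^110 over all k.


The roots are w_k = w^k with w = e^(2*pi*i/51), and (w^k)^110 = (w^110)^k.
So S = 1 + u + u^2 + ... + u^(50) with u = w^110.
110 = 2*51 + 8, so 110 is not a multiple of 51: u = (w^51)^2 * w^8 = w^8 ≠ 1 (w is a primitive 51th root), while u^51 = (w^51)^110 = 1.
Geometric series: S = (1 - u^51)/(1 - u) = (1 - 1)/(1 - u) = 0

S = 0


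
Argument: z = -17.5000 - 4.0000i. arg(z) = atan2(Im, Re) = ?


Re = -17.5, Im = -4
arg = atan2(-4, -17.5) = -167.1250 degrees

arg(z) = -167.1250 degrees


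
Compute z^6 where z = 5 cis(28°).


r^6 = 5^6 = 15625
n*theta = 6*28° = 168° = 168° (mod 360)
a = 15625*cos(168°) = -15283.5563
b = 15625*sin(168°) = 3248.6202

15625 cis(168°) = -15283.5563 + 3248.6202i


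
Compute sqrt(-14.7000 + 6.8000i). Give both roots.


|z| = sqrt(216.09+46.24) = 16.1966
sqrt((|z|+a)/2) = sqrt((16.1966+(-14.7))/2) = sqrt(0.7483) = 0.8650
sqrt((|z|-a)/2) = sqrt((16.1966-(-14.7))/2) = sqrt(15.4483) = 3.9304

±(0.8650 + 3.9304i) i.e. 0.8650 + 3.9304i and -0.8650 - 3.9304i


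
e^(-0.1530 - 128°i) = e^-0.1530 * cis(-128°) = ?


e^-0.1530 = 0.8581
cos(-128°) = -0.6157
sin(-128°) = -0.788
Real = 0.8581*(-0.6157) = -0.5283
Imag = 0.8581*(-0.788) = -0.6762

-0.5283 - 0.6762i


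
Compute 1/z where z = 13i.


|z|^2 = 0+169 = 169
1/z = (0 - 13i)/169

1/z = 0 - 0.0769i


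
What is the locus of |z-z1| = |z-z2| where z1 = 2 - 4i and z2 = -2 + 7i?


Equal distances means the locus is the perpendicular bisector of z1 and z2.
Midpoint = ((2+(-2))/2, (-4+7)/2) = (0, 1.5000)

Perpendicular bisector through (0, 1.5000)


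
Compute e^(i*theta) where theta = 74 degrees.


cos(74°) = 0.2756
sin(74°) = 0.9613

e^(i*74°) = 0.2756 + 0.9613i


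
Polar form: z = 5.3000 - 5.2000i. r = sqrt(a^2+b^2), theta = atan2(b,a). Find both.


r = sqrt(28.09+27.04) = sqrt(55.13) = 7.4250
theta = atan2(-5.2, 5.3) = -44.4543 degrees

r = 7.4250, theta = -44.4543 degrees


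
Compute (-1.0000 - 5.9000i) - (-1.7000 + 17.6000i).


Real: -1 + 1.7 = 0.7
Imag: -5.9 - 17.6 = -23.5

0.7000 - 23.5000i


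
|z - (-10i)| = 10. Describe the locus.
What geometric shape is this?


|z - z0| = r is a circle with center z0 and radius r.
Center = (0, -10), radius = 10

Circle with center (0, -10) and radius 10


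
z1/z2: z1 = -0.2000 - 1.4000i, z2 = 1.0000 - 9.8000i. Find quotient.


Conjugate of z2 = 1.0000 + 9.8000i
Numerator: (-0.2000 - 1.4000i)(1.0000 + 9.8000i) = 13.5200 - 3.3600i
Denominator: 1^2 + (-9.8)^2 = 97.04
Result = (13.5200 - 3.3600i)/97.04

0.1393 - 0.0346i


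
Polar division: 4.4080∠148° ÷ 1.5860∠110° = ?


r = 4.4080 / 1.5860 = 2.7793
theta = 148° - 110° = 38° = 38° (mod 360)

2.7793 cis(38°)


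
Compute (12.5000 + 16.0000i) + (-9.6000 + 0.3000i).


Real: 12.5 - 9.6 = 2.9
Imag: 16 + 0.3 = 16.3

2.9000 + 16.3000i


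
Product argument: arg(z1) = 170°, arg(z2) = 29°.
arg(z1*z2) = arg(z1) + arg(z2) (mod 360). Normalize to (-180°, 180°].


arg(z1*z2) = 170° + 29° = 199°
Normalized to (-180°, 180°]: -161°

-161°


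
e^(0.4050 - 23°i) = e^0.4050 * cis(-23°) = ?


e^0.4050 = 1.4993
cos(-23°) = 0.9205
sin(-23°) = -0.3907
Real = 1.4993*0.9205 = 1.3801
Imag = 1.4993*(-0.3907) = -0.5858

1.3801 - 0.5858i


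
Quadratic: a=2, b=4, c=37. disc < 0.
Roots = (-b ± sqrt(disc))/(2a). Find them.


disc = 4^2 - 4*2*37 = 16 - 296 = -280
sqrt(|disc|) = sqrt(280) = 16.7332
Real part = -4/(2*2) = -1.0000
Imag part = 16.7332/(2*2) = 4.1833

-1.0000 ± 4.1833i


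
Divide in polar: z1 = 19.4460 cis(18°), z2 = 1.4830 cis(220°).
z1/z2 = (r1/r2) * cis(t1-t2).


r = 19.4460 / 1.4830 = 13.1126
theta = 18° - 220° = -202° = 158° (mod 360)

13.1126 cis(158°)


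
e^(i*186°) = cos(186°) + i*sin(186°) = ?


cos(186°) = -0.9945
sin(186°) = -0.1045

e^(i*186°) = -0.9945 - 0.1045i


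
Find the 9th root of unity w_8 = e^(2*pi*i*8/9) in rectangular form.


Angle = 360*8/9 = 320°
a = cos(320°) = 0.7660
b = sin(320°) = -0.6428

0.7660 - 0.6428i


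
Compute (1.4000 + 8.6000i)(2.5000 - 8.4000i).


Real = 1.4*2.5 - 8.6*(-8.4) = 3.5 - (-72.24) = 75.74
Imag = 1.4*(-8.4) + 2.5*8.6 = -11.76 + 21.5 = 9.74

75.7400 + 9.7400i


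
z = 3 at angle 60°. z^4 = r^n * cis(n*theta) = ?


r^4 = 3^4 = 81
n*theta = 4*60° = 240° = 240° (mod 360)
a = 81*cos(240°) = -40.5000
b = 81*sin(240°) = -70.1481

81 cis(240°) = -40.5000 - 70.1481i


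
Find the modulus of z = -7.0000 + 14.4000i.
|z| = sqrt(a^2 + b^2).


|z| = sqrt((-7)^2 + 14.4^2) = sqrt(49 + 207.36) = sqrt(256.36) = 16.0112

|z| = 16.0112


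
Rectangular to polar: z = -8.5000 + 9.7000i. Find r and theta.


r = sqrt(72.25+94.09) = sqrt(166.34) = 12.8973
theta = atan2(9.7, -8.5) = 131.2277 degrees

r = 12.8973, theta = 131.2277 degrees


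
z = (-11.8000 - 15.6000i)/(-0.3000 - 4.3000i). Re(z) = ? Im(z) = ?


Multiply by conjugate: (-11.8000 - 15.6000i)(-0.3000 + 4.3000i) / ((-0.3)^2 + (-4.3)^2)
Numerator real = -11.8*(-0.3) - (15.6)*(-4.3) = 70.62
Numerator imag = -15.6*(-0.3) - (-11.8)*(-4.3) = -46.06
Denominator = 18.58
Re(z) = 70.62/18.58 = 3.8009
Im(z) = -46.06/18.58 = -2.4790

Re(z) = 3.8009, Im(z) = -2.4790


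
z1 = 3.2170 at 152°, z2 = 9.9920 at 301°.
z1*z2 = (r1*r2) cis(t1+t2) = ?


r = 3.2170 * 9.9920 = 32.1443
theta = 152° + 301° = 453° = 93° (mod 360)

32.1443 cis(93°)


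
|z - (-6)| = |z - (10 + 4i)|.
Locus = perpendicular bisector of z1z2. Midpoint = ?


Equal distances means the locus is the perpendicular bisector of z1 and z2.
Midpoint = ((-6+10)/2, (0+4)/2) = (2.0000, 2.0000)

Perpendicular bisector through (2.0000, 2.0000)


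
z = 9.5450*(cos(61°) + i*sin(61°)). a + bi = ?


a = 9.5450*cos(61°) = 9.5450*0.48481 = 4.6275
b = 9.5450*sin(61°) = 9.5450*0.87462 = 8.3482

4.6275 + 8.3482i


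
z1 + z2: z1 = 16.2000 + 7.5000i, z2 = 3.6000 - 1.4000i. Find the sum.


Real: 16.2 + 3.6 = 19.8
Imag: 7.5 - 1.4 = 6.1

19.8000 + 6.1000i


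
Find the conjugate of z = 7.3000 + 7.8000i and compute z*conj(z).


z_bar = 7.3000 - 7.8000i
z*z_bar = 7.3^2 + 7.8^2 = 53.29 + 60.84 = 114.13

z_bar = 7.3000 - 7.8000i, z*z_bar = 114.13


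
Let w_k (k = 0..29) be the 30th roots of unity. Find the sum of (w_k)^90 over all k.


The roots are w_k = w^k with w = e^(2*pi*i/30), and (w^k)^90 = (w^90)^k.
So S = 1 + u + u^2 + ... + u^(29) with u = w^90.
90 = 3*30 + 0, so 90 is a multiple of 30 and u = (w^30)^3 = 1.
Every one of the 30 terms equals 1: S = 30

S = 30


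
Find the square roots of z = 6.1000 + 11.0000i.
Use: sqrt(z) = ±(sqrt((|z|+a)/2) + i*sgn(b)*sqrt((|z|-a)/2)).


|z| = sqrt(37.21+121) = 12.5782
sqrt((|z|+a)/2) = sqrt((12.5782+6.1)/2) = sqrt(9.3391) = 3.0560
sqrt((|z|-a)/2) = sqrt((12.5782-6.1)/2) = sqrt(3.2391) = 1.7997

±(3.0560 + 1.7997i) i.e. 3.0560 + 1.7997i and -3.0560 - 1.7997i


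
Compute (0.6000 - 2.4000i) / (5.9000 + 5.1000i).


Conjugate of z2 = 5.9000 - 5.1000i
Numerator: (0.6000 - 2.4000i)(5.9000 - 5.1000i) = -8.7000 - 17.2200i
Denominator: 5.9^2 + 5.1^2 = 60.82
Result = (-8.7000 - 17.2200i)/60.82

-0.1430 - 0.2831i


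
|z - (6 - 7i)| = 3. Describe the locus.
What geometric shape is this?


|z - z0| = r is a circle with center z0 and radius r.
Center = (6, -7), radius = 3

Circle with center (6, -7) and radius 3


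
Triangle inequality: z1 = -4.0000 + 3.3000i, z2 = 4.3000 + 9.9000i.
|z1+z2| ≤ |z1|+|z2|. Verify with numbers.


|z1| = sqrt((-4)^2 + 3.3^2) = sqrt(26.89) = 5.1856
|z2| = sqrt(4.3^2 + 9.9^2) = sqrt(116.5) = 10.7935
z1+z2 = 0.3000 + 13.2000i
|z1+z2| = sqrt(174.33) = 13.2034
|z1|+|z2| = 5.1856 + 10.7935 = 15.9791

|z1+z2| = 13.2034 ≤ |z1|+|z2| = 15.9791 (verified)


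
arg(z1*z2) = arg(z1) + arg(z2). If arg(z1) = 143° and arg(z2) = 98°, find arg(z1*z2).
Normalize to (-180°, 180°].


arg(z1*z2) = 143° + 98° = 241°
Normalized to (-180°, 180°]: -119°

-119°


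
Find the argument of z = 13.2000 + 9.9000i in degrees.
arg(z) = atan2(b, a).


Re = 13.2, Im = 9.9
arg = atan2(9.9, 13.2) = 36.8699 degrees

arg(z) = 36.8699 degrees


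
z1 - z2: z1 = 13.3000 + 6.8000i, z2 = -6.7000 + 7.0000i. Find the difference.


Real: 13.3 + 6.7 = 20
Imag: 6.8 - 7 = -0.2

20.0000 - 0.2000i


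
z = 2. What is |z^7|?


|z| = sqrt(4+0) = sqrt(4) = 2
|z^7| = |z|^7 = 2^7 = 128

|z^7| = 128


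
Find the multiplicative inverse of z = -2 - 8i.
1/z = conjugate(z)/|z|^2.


|z|^2 = 4+64 = 68
1/z = (-2 + 8i)/68

1/z = -0.0294 + 0.1176i


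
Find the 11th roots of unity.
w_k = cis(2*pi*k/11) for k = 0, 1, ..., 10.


The 11th roots of unity are cis(360k/11°) for k=0..10
Angle step = 360/11 = 32.7273°
Primitive root: cis(32.7273°)
Primitive root = 0.8413 + 0.5406i

11 roots at angles: 0°, 32.7273°, 65.4545°, 98.1818°, 130.9091°, 163.6364°, 196.3636°, 229.0909°, 261.8182°, 294.5455°, 327.2727°


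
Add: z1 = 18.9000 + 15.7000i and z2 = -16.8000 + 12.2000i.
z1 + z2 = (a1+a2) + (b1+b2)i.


Real: 18.9 - 16.8 = 2.1
Imag: 15.7 + 12.2 = 27.9

2.1000 + 27.9000i


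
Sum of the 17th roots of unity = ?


The sum of all 17th roots of unity is 0.
Geometric series: (1 - w^17)/(1 - w) = (1-1)/(1-w) = 0 since w^17 = 1, w ≠ 1.
Alternatively: coefficient of z^16 in z^17 - 1 is 0.

0


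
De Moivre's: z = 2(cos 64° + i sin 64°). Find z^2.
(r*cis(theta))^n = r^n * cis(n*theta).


r^2 = 2^2 = 4
n*theta = 2*64° = 128° = 128° (mod 360)
a = 4*cos(128°) = -2.4626
b = 4*sin(128°) = 3.1520

4 cis(128°) = -2.4626 + 3.1520i


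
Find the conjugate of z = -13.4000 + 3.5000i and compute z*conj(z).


z_bar = -13.4000 - 3.5000i
z*z_bar = (-13.4)^2 + 3.5^2 = 179.56 + 12.25 = 191.81

z_bar = -13.4000 - 3.5000i, z*z_bar = 191.81


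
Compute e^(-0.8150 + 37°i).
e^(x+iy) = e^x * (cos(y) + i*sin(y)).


e^-0.8150 = 0.4426
cos(37°) = 0.7986
sin(37°) = 0.6018
Real = 0.4426*0.7986 = 0.3535
Imag = 0.4426*0.6018 = 0.2664

0.3535 + 0.2664i


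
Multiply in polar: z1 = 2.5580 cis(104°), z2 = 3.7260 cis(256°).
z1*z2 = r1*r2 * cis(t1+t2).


r = 2.5580 * 3.7260 = 9.5311
theta = 104° + 256° = 360° = 0° (mod 360)

9.5311 cis(0°)


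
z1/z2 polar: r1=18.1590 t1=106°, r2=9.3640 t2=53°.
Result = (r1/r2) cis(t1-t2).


r = 18.1590 / 9.3640 = 1.9392
theta = 106° - 53° = 53° = 53° (mod 360)

1.9392 cis(53°)


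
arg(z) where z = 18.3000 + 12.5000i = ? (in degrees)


Re = 18.3, Im = 12.5
arg = atan2(12.5, 18.3) = 34.3354 degrees

arg(z) = 34.3354 degrees


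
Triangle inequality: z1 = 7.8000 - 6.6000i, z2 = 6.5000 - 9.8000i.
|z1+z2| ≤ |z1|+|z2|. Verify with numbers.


|z1| = sqrt(7.8^2 + (-6.6)^2) = sqrt(104.4) = 10.2176
|z2| = sqrt(6.5^2 + (-9.8)^2) = sqrt(138.29) = 11.7597
z1+z2 = 14.3000 - 16.4000i
|z1+z2| = sqrt(473.45) = 21.7589
|z1|+|z2| = 10.2176 + 11.7597 = 21.9773

|z1+z2| = 21.7589 ≤ |z1|+|z2| = 21.9773 (verified)


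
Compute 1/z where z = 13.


|z|^2 = 169+0 = 169
1/z = (13 - 0i)/169

1/z = 0.0769 + 0i


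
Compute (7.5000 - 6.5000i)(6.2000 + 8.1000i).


Real = 7.5*6.2 - (-6.5)*8.1 = 46.5 - (-52.65) = 99.15
Imag = 7.5*8.1 + 6.2*(-6.5) = 60.75 - (40.3) = 20.45

99.1500 + 20.4500i


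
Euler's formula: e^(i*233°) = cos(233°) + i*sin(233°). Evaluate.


cos(233°) = -0.6018
sin(233°) = -0.7986

e^(i*233°) = -0.6018 - 0.7986i


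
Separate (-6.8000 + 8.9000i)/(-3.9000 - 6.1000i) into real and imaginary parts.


Multiply by conjugate: (-6.8000 + 8.9000i)(-3.9000 + 6.1000i) / ((-3.9)^2 + (-6.1)^2)
Numerator real = -6.8*(-3.9) + 8.9*(-6.1) = -27.77
Numerator imag = 8.9*(-3.9) - (-6.8)*(-6.1) = -76.19
Denominator = 52.42
Re(z) = -27.77/52.42 = -0.5298
Im(z) = -76.19/52.42 = -1.4535

Re(z) = -0.5298, Im(z) = -1.4535


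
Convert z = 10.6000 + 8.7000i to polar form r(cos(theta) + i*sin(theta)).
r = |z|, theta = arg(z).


r = sqrt(112.36+75.69) = sqrt(188.05) = 13.7131
theta = atan2(8.7, 10.6) = 39.3776 degrees

r = 13.7131, theta = 39.3776 degrees


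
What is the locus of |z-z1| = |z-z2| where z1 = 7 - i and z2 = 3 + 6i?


Equal distances means the locus is the perpendicular bisector of z1 and z2.
Midpoint = ((7+3)/2, (-1+6)/2) = (5.0000, 2.5000)

Perpendicular bisector through (5.0000, 2.5000)


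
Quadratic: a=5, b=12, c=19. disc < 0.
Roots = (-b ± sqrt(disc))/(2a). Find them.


disc = 12^2 - 4*5*19 = 144 - 380 = -236
sqrt(|disc|) = sqrt(236) = 15.3623
Real part = -12/(2*5) = -1.2000
Imag part = 15.3623/(2*5) = 1.5362

-1.2000 ± 1.5362i


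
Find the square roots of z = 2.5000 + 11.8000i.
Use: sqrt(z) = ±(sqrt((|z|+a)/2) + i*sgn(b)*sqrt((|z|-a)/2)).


|z| = sqrt(6.25+139.24) = 12.0619
sqrt((|z|+a)/2) = sqrt((12.0619+2.5)/2) = sqrt(7.2810) = 2.6983
sqrt((|z|-a)/2) = sqrt((12.0619-2.5)/2) = sqrt(4.7810) = 2.1865

±(2.6983 + 2.1865i) i.e. 2.6983 + 2.1865i and -2.6983 - 2.1865i


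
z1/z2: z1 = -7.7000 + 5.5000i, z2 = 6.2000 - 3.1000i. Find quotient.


Conjugate of z2 = 6.2000 + 3.1000i
Numerator: (-7.7000 + 5.5000i)(6.2000 + 3.1000i) = -64.7900 + 10.2300i
Denominator: 6.2^2 + (-3.1)^2 = 48.05
Result = (-64.7900 + 10.2300i)/48.05

-1.3484 + 0.2129i


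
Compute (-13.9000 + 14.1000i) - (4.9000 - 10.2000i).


Real: -13.9 - 4.9 = -18.8
Imag: 14.1 + 10.2 = 24.3

-18.8000 + 24.3000i


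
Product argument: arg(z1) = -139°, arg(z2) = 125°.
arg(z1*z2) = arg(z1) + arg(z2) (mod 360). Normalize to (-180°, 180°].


arg(z1*z2) = -139° + 125° = -14°
Normalized to (-180°, 180°]: -14°

-14°


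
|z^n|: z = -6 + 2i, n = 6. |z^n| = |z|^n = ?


|z| = sqrt(36+4) = sqrt(40) = 6.3246
|z^6| = |z|^6 = (sqrt(40))^6 = 40^3 = 64000

|z^6| = 64000


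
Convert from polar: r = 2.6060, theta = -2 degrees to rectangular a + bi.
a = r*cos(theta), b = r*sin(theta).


a = 2.6060*cos(-2°) = 2.6060*0.9994 = 2.6044
b = 2.6060*sin(-2°) = 2.6060*(-0.0349) = -0.0909

2.6044 - 0.0909i


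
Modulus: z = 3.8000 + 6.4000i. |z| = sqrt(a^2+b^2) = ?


|z| = sqrt(3.8^2 + 6.4^2) = sqrt(14.44 + 40.96) = sqrt(55.4) = 7.4431

|z| = 7.4431


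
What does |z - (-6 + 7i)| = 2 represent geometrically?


|z - z0| = r is a circle with center z0 and radius r.
Center = (-6, 7), radius = 2

Circle with center (-6, 7) and radius 2


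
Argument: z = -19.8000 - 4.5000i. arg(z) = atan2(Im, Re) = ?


Re = -19.8, Im = -4.5
arg = atan2(-4.5, -19.8) = -167.1957 degrees

arg(z) = -167.1957 degrees


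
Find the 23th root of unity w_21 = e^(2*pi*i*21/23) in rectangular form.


Angle = 360*21/23 = 328.6957°
a = cos(328.6957°) = 0.8544
b = sin(328.6957°) = -0.5196

0.8544 - 0.5196i


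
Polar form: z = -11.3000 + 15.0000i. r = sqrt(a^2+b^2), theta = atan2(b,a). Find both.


r = sqrt(127.69+225) = sqrt(352.69) = 18.7800
theta = atan2(15, -11.3) = 126.9919 degrees

r = 18.7800, theta = 126.9919 degrees


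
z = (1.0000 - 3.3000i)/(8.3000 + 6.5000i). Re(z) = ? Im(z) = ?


Multiply by conjugate: (1.0000 - 3.3000i)(8.3000 - 6.5000i) / (8.3^2 + 6.5^2)
Numerator real = 1*8.3 - (3.3)*6.5 = -13.15
Numerator imag = -3.3*8.3 - 1*6.5 = -33.89
Denominator = 111.14
Re(z) = -13.15/111.14 = -0.1183
Im(z) = -33.89/111.14 = -0.3049

Re(z) = -0.1183, Im(z) = -0.3049


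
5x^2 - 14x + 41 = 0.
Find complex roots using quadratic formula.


disc = (-14)^2 - 4*5*41 = 196 - 820 = -624
sqrt(|disc|) = sqrt(624) = 24.9800
Real part = 14/(2*5) = 1.4000
Imag part = 24.9800/(2*5) = 2.4980

1.4000 ± 2.4980i


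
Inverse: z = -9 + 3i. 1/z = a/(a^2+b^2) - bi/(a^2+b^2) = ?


|z|^2 = 81+9 = 90
1/z = (-9 - 3i)/90

1/z = -0.1000 - 0.0333i


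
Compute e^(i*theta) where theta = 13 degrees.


cos(13°) = 0.9744
sin(13°) = 0.2250

e^(i*13°) = 0.9744 + 0.2250i


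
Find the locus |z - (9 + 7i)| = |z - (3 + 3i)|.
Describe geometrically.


Equal distances means the locus is the perpendicular bisector of z1 and z2.
Midpoint = ((9+3)/2, (7+3)/2) = (6.0000, 5.0000)

Perpendicular bisector through (6.0000, 5.0000)


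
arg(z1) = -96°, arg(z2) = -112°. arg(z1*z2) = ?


arg(z1*z2) = -96° - 112° = -208°
Normalized to (-180°, 180°]: 152°

152°


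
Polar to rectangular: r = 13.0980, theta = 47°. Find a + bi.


a = 13.0980*cos(47°) = 13.0980*0.682 = 8.9328
b = 13.0980*sin(47°) = 13.0980*0.731354 = 9.5793

8.9328 + 9.5793i


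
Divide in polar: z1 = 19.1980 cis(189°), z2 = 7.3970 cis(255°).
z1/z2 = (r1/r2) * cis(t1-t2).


r = 19.1980 / 7.3970 = 2.5954
theta = 189° - 255° = -66° = 294° (mod 360)

2.5954 cis(294°)


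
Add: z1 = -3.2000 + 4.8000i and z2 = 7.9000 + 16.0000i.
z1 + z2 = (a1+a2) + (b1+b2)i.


Real: -3.2 + 7.9 = 4.7
Imag: 4.8 + 16 = 20.8

4.7000 + 20.8000i


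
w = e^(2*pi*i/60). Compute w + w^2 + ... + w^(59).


With w = e^(2*pi*i/60), all 60 of the 60th roots of unity w^0 = 1, w, ..., w^(59) sum to 0: 1 + w + ... + w^(59) = (1 - w^60)/(1 - w) = 0 since w^60 = 1, w ≠ 1.
Removing the root 1: w + w^2 + ... + w^(59) = 0 - 1 = -1

Sum = -1


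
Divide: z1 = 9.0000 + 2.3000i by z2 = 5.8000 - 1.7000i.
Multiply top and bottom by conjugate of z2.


Conjugate of z2 = 5.8000 + 1.7000i
Numerator: (9.0000 + 2.3000i)(5.8000 + 1.7000i) = 48.2900 + 28.6400i
Denominator: 5.8^2 + (-1.7)^2 = 36.53
Result = (48.2900 + 28.6400i)/36.53

1.3219 + 0.7840i


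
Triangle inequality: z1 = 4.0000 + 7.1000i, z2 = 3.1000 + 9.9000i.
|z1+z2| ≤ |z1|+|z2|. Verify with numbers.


|z1| = sqrt(4^2 + 7.1^2) = sqrt(66.41) = 8.1492
|z2| = sqrt(3.1^2 + 9.9^2) = sqrt(107.62) = 10.3740
z1+z2 = 7.1000 + 17.0000i
|z1+z2| = sqrt(339.41) = 18.4231
|z1|+|z2| = 8.1492 + 10.3740 = 18.5232

|z1+z2| = 18.4231 ≤ |z1|+|z2| = 18.5232 (verified)


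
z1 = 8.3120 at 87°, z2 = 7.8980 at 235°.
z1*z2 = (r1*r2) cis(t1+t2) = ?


r = 8.3120 * 7.8980 = 65.6482
theta = 87° + 235° = 322° = 322° (mod 360)

65.6482 cis(322°)


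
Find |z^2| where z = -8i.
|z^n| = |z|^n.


|z| = sqrt(0+64) = sqrt(64) = 8
|z^2| = |z|^2 = 8^2 = 64

|z^2| = 64


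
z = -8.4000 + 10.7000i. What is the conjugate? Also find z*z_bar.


z_bar = -8.4000 - 10.7000i
z*z_bar = (-8.4)^2 + 10.7^2 = 70.56 + 114.49 = 185.05

z_bar = -8.4000 - 10.7000i, z*z_bar = 185.05


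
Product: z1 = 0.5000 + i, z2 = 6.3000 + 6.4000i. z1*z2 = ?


Real = 0.5*6.3 - 1*6.4 = 3.15 - 6.4 = -3.25
Imag = 0.5*6.4 + 6.3*1 = 3.2 + 6.3 = 9.5

-3.2500 + 9.5000i


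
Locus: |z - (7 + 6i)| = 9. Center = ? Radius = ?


|z - z0| = r is a circle with center z0 and radius r.
Center = (7, 6), radius = 9

Circle with center (7, 6) and radius 9


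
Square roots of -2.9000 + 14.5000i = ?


|z| = sqrt(8.41+210.25) = 14.7872
sqrt((|z|+a)/2) = sqrt((14.7872+(-2.9))/2) = sqrt(5.9436) = 2.4379
sqrt((|z|-a)/2) = sqrt((14.7872-(-2.9))/2) = sqrt(8.8436) = 2.9738

±(2.4379 + 2.9738i) i.e. 2.4379 + 2.9738i and -2.4379 - 2.9738i


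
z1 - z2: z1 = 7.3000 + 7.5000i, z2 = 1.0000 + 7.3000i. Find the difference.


Real: 7.3 - 1 = 6.3
Imag: 7.5 - 7.3 = 0.2

6.3000 + 0.2000i


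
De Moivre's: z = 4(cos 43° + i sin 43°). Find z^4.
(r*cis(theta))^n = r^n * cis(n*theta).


r^4 = 4^4 = 256
n*theta = 4*43° = 172° = 172° (mod 360)
a = 256*cos(172°) = -253.5086
b = 256*sin(172°) = 35.6283

256 cis(172°) = -253.5086 + 35.6283i


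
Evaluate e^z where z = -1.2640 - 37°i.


e^-1.2640 = 0.2825
cos(-37°) = 0.7986
sin(-37°) = -0.6018
Real = 0.2825*0.7986 = 0.2256
Imag = 0.2825*(-0.6018) = -0.1700

0.2256 - 0.1700i


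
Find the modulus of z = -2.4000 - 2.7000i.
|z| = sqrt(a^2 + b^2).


|z| = sqrt((-2.4)^2 + (-2.7)^2) = sqrt(5.76 + 7.29) = sqrt(13.05) = 3.6125

|z| = 3.6125


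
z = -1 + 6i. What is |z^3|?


|z| = sqrt(1+36) = sqrt(37) = 6.0828
|z^3| = |z|^3 = (sqrt(37))^3 = 37*sqrt(37)

|z^3| = 37*sqrt(37) ≈ 225.0622


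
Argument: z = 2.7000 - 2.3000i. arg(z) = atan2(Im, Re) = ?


Re = 2.7, Im = -2.3
arg = atan2(-2.3, 2.7) = -40.4261 degrees

arg(z) = -40.4261 degrees


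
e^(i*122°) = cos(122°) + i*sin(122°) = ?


cos(122°) = -0.5299
sin(122°) = 0.8480

e^(i*122°) = -0.5299 + 0.8480i


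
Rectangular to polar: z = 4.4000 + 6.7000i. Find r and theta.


r = sqrt(19.36+44.89) = sqrt(64.25) = 8.0156
theta = atan2(6.7, 4.4) = 56.7064 degrees

r = 8.0156, theta = 56.7064 degrees


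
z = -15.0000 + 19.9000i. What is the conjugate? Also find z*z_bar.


z_bar = -15.0000 - 19.9000i
z*z_bar = (-15)^2 + 19.9^2 = 225 + 396.01 = 621.01

z_bar = -15.0000 - 19.9000i, z*z_bar = 621.01


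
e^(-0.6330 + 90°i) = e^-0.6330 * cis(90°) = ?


e^-0.6330 = 0.5310
cos(90°) = 0
sin(90°) = 1
Real = 0.5310*0 = 0
Imag = 0.5310*1 = 0.5310

0 + 0.5310i


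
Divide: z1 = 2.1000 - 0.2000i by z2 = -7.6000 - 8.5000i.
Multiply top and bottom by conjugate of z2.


Conjugate of z2 = -7.6000 + 8.5000i
Numerator: (2.1000 - 0.2000i)(-7.6000 + 8.5000i) = -14.2600 + 19.3700i
Denominator: (-7.6)^2 + (-8.5)^2 = 130.01
Result = (-14.2600 + 19.3700i)/130.01

-0.1097 + 0.1490i


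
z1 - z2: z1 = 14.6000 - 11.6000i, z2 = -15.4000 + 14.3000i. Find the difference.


Real: 14.6 + 15.4 = 30
Imag: -11.6 - 14.3 = -25.9

30.0000 - 25.9000i


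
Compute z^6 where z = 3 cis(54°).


r^6 = 3^6 = 729
n*theta = 6*54° = 324° = 324° (mod 360)
a = 729*cos(324°) = 589.7734
b = 729*sin(324°) = -428.4954

729 cis(324°) = 589.7734 - 428.4954i


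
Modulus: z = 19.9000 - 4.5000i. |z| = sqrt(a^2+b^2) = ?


|z| = sqrt(19.9^2 + (-4.5)^2) = sqrt(396.01 + 20.25) = sqrt(416.26) = 20.4025

|z| = 20.4025


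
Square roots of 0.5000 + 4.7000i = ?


|z| = sqrt(0.25+22.09) = 4.7265
sqrt((|z|+a)/2) = sqrt((4.7265+0.5)/2) = sqrt(2.6133) = 1.6166
sqrt((|z|-a)/2) = sqrt((4.7265-0.5)/2) = sqrt(2.1133) = 1.4537

±(1.6166 + 1.4537i) i.e. 1.6166 + 1.4537i and -1.6166 - 1.4537i


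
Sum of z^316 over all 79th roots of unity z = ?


The roots are w_k = w^k with w = e^(2*pi*i/79), and (w^k)^316 = (w^316)^k.
So S = 1 + u + u^2 + ... + u^(78) with u = w^316.
316 = 4*79 + 0, so 316 is a multiple of 79 and u = (w^79)^4 = 1.
Every one of the 79 terms equals 1: S = 79

S = 79


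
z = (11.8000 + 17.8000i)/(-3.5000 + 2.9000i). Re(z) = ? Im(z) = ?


Multiply by conjugate: (11.8000 + 17.8000i)(-3.5000 - 2.9000i) / ((-3.5)^2 + 2.9^2)
Numerator real = 11.8*(-3.5) + 17.8*2.9 = 10.32
Numerator imag = 17.8*(-3.5) - 11.8*2.9 = -96.52
Denominator = 20.66
Re(z) = 10.32/20.66 = 0.4995
Im(z) = -96.52/20.66 = -4.6718

Re(z) = 0.4995, Im(z) = -4.6718


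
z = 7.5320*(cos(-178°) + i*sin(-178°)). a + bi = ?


a = 7.5320*cos(-178°) = 7.5320*(-0.99939) = -7.5274
b = 7.5320*sin(-178°) = 7.5320*(-0.0349) = -0.2629

-7.5274 - 0.2629i


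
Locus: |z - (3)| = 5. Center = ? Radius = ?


|z - z0| = r is a circle with center z0 and radius r.
Center = (3, 0), radius = 5

Circle with center (3, 0) and radius 5


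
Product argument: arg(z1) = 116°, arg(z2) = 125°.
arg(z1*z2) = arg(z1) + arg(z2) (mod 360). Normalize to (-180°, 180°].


arg(z1*z2) = 116° + 125° = 241°
Normalized to (-180°, 180°]: -119°

-119°


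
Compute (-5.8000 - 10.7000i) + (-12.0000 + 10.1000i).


Real: -5.8 - 12 = -17.8
Imag: -10.7 + 10.1 = -0.6

-17.8000 - 0.6000i


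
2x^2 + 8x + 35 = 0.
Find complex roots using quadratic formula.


disc = 8^2 - 4*2*35 = 64 - 280 = -216
sqrt(|disc|) = sqrt(216) = 14.6969
Real part = -8/(2*2) = -2.0000
Imag part = 14.6969/(2*2) = 3.6742

-2.0000 ± 3.6742i


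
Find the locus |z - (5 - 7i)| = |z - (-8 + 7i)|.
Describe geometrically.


Equal distances means the locus is the perpendicular bisector of z1 and z2.
Midpoint = ((5+(-8))/2, (-7+7)/2) = (-1.5000, 0)

Perpendicular bisector through (-1.5000, 0)


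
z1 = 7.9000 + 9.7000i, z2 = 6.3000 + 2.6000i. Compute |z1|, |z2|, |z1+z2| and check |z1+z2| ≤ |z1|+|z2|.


|z1| = sqrt(7.9^2 + 9.7^2) = sqrt(156.5) = 12.5100
|z2| = sqrt(6.3^2 + 2.6^2) = sqrt(46.45) = 6.8154
z1+z2 = 14.2000 + 12.3000i
|z1+z2| = sqrt(352.93) = 18.7864
|z1|+|z2| = 12.5100 + 6.8154 = 19.3254

|z1+z2| = 18.7864 ≤ |z1|+|z2| = 19.3254 (verified)


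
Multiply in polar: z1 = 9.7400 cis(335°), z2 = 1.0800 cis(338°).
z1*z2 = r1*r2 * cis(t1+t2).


r = 9.7400 * 1.0800 = 10.5192
theta = 335° + 338° = 673° = 313° (mod 360)

10.5192 cis(313°)


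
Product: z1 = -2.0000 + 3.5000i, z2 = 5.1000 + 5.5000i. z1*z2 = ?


Real = -2*5.1 - 3.5*5.5 = -10.2 - 19.25 = -29.45
Imag = -2*5.5 + 5.1*3.5 = -11 + 17.85 = 6.85

-29.4500 + 6.8500i


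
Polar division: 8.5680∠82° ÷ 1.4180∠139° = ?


r = 8.5680 / 1.4180 = 6.0423
theta = 82° - 139° = -57° = 303° (mod 360)

6.0423 cis(303°)
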